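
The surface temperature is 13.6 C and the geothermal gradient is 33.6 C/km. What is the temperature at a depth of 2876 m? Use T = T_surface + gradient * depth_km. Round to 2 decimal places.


Convert depth to km: 2876 / 1000 = 2.876 km
Temperature increase = gradient * depth_km = 33.6 * 2.876 = 96.63 C
Temperature at depth = T_surface + delta_T = 13.6 + 96.63
T = 110.23 C

110.23


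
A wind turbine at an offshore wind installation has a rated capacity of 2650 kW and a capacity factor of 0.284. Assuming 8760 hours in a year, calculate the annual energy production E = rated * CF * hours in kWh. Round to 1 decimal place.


Annual energy = rated_kW * capacity_factor * hours_per_year
Given: P_rated = 2650 kW, CF = 0.284, hours = 8760
E = 2650 * 0.284 * 8760
E = 6592776.0 kWh

6592776.0


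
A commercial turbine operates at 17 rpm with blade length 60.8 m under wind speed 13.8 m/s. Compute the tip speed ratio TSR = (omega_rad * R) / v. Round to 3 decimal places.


Convert rotational speed to rad/s:
  omega = 17 * 2 * pi / 60 = 1.7802 rad/s
Compute tip speed:
  v_tip = omega * R = 1.7802 * 60.8 = 108.238 m/s
Tip speed ratio:
  TSR = v_tip / v_wind = 108.238 / 13.8 = 7.843

7.843


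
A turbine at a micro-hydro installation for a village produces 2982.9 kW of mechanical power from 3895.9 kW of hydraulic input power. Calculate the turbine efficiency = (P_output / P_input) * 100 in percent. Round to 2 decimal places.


Turbine efficiency = (output power / input power) * 100
eta = (2982.9 / 3895.9) * 100
eta = 76.57%

76.57


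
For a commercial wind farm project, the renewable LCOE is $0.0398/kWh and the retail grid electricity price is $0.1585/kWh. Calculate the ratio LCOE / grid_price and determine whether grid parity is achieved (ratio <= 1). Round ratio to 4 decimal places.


Compare LCOE to grid price:
  LCOE = $0.0398/kWh, Grid price = $0.1585/kWh
  Ratio = LCOE / grid_price = 0.0398 / 0.1585 = 0.2511
  Grid parity achieved (ratio <= 1)? yes

0.2511


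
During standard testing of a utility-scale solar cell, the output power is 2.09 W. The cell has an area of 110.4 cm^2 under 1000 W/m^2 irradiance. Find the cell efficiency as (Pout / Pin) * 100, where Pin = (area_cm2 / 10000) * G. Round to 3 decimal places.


First compute the input power:
  Pin = area_cm2 / 10000 * G = 110.4 / 10000 * 1000 = 11.04 W
Then compute efficiency:
  Efficiency = (Pout / Pin) * 100 = (2.09 / 11.04) * 100
  Efficiency = 18.931%

18.931


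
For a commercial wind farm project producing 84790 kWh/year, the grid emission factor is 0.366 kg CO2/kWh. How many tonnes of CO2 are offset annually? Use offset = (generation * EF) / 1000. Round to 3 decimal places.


CO2 offset in kg = generation * emission_factor
CO2 offset = 84790 * 0.366 = 31033.14 kg
Convert to tonnes:
  CO2 offset = 31033.14 / 1000 = 31.033 tonnes

31.033


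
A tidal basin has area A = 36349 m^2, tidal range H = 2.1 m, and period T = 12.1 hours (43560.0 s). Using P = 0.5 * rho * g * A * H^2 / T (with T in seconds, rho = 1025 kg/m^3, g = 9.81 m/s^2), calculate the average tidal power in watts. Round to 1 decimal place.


Convert period to seconds: T = 12.1 * 3600 = 43560.0 s
H^2 = 2.1^2 = 4.41
P = 0.5 * rho * g * A * H^2 / T
P = 0.5 * 1025 * 9.81 * 36349 * 4.41 / 43560.0
P = 18501.5 W

18501.5


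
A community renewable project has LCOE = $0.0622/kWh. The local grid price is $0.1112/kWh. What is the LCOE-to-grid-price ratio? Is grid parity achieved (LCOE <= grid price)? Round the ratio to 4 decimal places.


Compare LCOE to grid price:
  LCOE = $0.0622/kWh, Grid price = $0.1112/kWh
  Ratio = LCOE / grid_price = 0.0622 / 0.1112 = 0.5594
  Grid parity achieved (ratio <= 1)? yes

0.5594


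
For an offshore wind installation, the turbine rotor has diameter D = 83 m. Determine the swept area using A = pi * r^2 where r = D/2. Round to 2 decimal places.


Compute the rotor radius:
  r = D / 2 = 83 / 2 = 41.5 m
Calculate swept area:
  A = pi * r^2 = pi * 41.5^2
  A = 5410.61 m^2

5410.61


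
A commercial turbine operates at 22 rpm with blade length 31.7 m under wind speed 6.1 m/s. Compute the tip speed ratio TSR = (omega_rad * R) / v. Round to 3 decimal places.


Convert rotational speed to rad/s:
  omega = 22 * 2 * pi / 60 = 2.3038 rad/s
Compute tip speed:
  v_tip = omega * R = 2.3038 * 31.7 = 73.032 m/s
Tip speed ratio:
  TSR = v_tip / v_wind = 73.032 / 6.1 = 11.972

11.972


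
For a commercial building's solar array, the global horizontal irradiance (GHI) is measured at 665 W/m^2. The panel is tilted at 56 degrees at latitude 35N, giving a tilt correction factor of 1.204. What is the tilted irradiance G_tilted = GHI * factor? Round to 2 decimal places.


Identify the given values:
  GHI = 665 W/m^2, tilt correction factor = 1.204
Apply the formula G_tilted = GHI * factor:
  G_tilted = 665 * 1.204
  G_tilted = 800.66 W/m^2

800.66


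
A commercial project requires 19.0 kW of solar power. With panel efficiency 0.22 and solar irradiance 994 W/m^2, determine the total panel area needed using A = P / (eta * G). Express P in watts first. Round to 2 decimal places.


Convert target power to watts: P = 19.0 * 1000 = 19000.0 W
Compute denominator: eta * G = 0.22 * 994 = 218.68
Required area A = P / (eta * G) = 19000.0 / 218.68
A = 86.88 m^2

86.88


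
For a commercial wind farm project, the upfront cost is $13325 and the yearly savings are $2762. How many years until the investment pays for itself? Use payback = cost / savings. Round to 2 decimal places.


Simple payback period = initial cost / annual savings
Payback = 13325 / 2762
Payback = 4.82 years

4.82


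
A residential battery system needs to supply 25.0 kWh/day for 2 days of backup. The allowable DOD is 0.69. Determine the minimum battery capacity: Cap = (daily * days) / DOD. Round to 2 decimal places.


Total energy needed = daily * days = 25.0 * 2 = 50.0 kWh
Account for depth of discharge:
  Cap = total_energy / DOD = 50.0 / 0.69
  Cap = 72.46 kWh

72.46


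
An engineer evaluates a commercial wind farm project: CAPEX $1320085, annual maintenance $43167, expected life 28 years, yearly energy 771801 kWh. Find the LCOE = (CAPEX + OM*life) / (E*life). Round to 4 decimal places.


Total cost = CAPEX + OM * lifetime = 1320085 + 43167 * 28 = 1320085 + 1208676 = 2528761
Total generation = annual * lifetime = 771801 * 28 = 21610428 kWh
LCOE = 2528761 / 21610428
LCOE = 0.1170 $/kWh

0.1170


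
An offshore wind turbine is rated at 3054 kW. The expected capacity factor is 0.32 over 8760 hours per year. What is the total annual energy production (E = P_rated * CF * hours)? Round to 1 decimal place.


Annual energy = rated_kW * capacity_factor * hours_per_year
Given: P_rated = 3054 kW, CF = 0.32, hours = 8760
E = 3054 * 0.32 * 8760
E = 8560972.8 kWh

8560972.8


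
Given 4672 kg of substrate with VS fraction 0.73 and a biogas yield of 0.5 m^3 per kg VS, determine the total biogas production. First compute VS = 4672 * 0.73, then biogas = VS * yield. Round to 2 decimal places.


Compute volatile solids:
  VS = mass * VS_fraction = 4672 * 0.73 = 3410.56 kg
Calculate biogas volume:
  Biogas = VS * specific_yield = 3410.56 * 0.5
  Biogas = 1705.28 m^3

1705.28


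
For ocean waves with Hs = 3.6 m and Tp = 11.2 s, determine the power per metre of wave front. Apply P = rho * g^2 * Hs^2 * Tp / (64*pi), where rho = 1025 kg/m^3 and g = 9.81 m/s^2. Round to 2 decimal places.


Apply wave power formula:
  g^2 = 9.81^2 = 96.2361
  Hs^2 = 3.6^2 = 12.96
  Numerator = rho * g^2 * Hs^2 * Tp = 1025 * 96.2361 * 12.96 * 11.2 = 14318083.95
  Denominator = 64 * pi = 201.0619
  P = 14318083.95 / 201.0619 = 71212.31 W/m

71212.31


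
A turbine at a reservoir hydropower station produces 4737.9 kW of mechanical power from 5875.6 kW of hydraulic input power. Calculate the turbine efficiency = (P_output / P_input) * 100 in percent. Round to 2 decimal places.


Turbine efficiency = (output power / input power) * 100
eta = (4737.9 / 5875.6) * 100
eta = 80.64%

80.64


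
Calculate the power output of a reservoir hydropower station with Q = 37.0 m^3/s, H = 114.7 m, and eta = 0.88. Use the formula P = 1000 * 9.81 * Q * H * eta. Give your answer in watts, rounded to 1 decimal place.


Apply the hydropower formula P = rho * g * Q * H * eta
rho * g = 1000 * 9.81 = 9810.0
P = 9810.0 * 37.0 * 114.7 * 0.88
P = 36636739.9 W

36636739.9


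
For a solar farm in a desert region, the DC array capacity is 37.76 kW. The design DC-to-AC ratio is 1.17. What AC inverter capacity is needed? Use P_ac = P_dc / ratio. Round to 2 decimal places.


The inverter AC capacity is determined by the DC/AC ratio.
Given: P_dc = 37.76 kW, DC/AC ratio = 1.17
P_ac = P_dc / ratio = 37.76 / 1.17
P_ac = 32.27 kW

32.27


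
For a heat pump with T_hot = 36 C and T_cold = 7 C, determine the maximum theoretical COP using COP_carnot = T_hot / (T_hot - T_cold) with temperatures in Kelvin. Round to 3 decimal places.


Convert to Kelvin:
  T_hot = 36 + 273.15 = 309.15 K
  T_cold = 7 + 273.15 = 280.15 K
Apply Carnot COP formula:
  COP = T_hot_K / (T_hot_K - T_cold_K) = 309.15 / 29.0
  COP = 10.660

10.660


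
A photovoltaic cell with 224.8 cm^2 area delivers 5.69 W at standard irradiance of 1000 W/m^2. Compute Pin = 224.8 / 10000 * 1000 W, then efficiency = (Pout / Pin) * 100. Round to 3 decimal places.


First compute the input power:
  Pin = area_cm2 / 10000 * G = 224.8 / 10000 * 1000 = 22.48 W
Then compute efficiency:
  Efficiency = (Pout / Pin) * 100 = (5.69 / 22.48) * 100
  Efficiency = 25.311%

25.311


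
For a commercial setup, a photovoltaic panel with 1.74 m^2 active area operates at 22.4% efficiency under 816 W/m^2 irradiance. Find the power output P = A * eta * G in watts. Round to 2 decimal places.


Use the solar power formula P = A * eta * G.
Given: A = 1.74 m^2, eta = 0.224, G = 816 W/m^2
P = 1.74 * 0.224 * 816
P = 318.04 W

318.04


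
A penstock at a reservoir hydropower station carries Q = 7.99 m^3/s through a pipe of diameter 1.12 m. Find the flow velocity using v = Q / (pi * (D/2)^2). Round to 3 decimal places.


Compute pipe cross-sectional area:
  A = pi * (D/2)^2 = pi * (1.12/2)^2 = 0.9852 m^2
Calculate velocity:
  v = Q / A = 7.99 / 0.9852
  v = 8.110 m/s

8.110


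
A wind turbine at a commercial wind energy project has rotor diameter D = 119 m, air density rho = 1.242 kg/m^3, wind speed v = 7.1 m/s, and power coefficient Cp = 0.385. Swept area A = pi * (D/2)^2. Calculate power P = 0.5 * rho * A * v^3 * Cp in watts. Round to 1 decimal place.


Step 1 -- Compute swept area:
  A = pi * (D/2)^2 = pi * (119/2)^2 = 11122.02 m^2
Step 2 -- Apply wind power equation:
  P = 0.5 * rho * A * v^3 * Cp
  v^3 = 7.1^3 = 357.911
  P = 0.5 * 1.242 * 11122.02 * 357.911 * 0.385
  P = 951724.3 W

951724.3


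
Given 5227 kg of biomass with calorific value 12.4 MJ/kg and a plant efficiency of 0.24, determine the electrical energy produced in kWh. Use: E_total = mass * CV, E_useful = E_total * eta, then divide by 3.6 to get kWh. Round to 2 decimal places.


Total energy = mass * CV = 5227 * 12.4 = 64814.8 MJ
Useful energy = total * eta = 64814.8 * 0.24 = 15555.55 MJ
Convert to kWh: 15555.55 / 3.6
Useful energy = 4320.99 kWh

4320.99


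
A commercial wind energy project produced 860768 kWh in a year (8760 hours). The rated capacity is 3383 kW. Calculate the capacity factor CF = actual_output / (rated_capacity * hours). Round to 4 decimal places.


Capacity factor = actual output / maximum possible output
Maximum possible = rated * hours = 3383 * 8760 = 29635080 kWh
CF = 860768 / 29635080
CF = 0.0290

0.0290


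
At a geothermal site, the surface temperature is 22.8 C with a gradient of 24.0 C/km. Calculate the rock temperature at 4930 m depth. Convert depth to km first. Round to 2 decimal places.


Convert depth to km: 4930 / 1000 = 4.93 km
Temperature increase = gradient * depth_km = 24.0 * 4.93 = 118.32 C
Temperature at depth = T_surface + delta_T = 22.8 + 118.32
T = 141.12 C

141.12


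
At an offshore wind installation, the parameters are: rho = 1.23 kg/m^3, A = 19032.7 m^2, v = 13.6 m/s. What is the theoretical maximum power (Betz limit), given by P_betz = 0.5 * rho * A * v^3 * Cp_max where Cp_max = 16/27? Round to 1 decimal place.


The Betz coefficient Cp_max = 16/27 = 0.5926
v^3 = 13.6^3 = 2515.456
P_betz = 0.5 * rho * A * v^3 * Cp_max
P_betz = 0.5 * 1.23 * 19032.7 * 2515.456 * 0.5926
P_betz = 17448112.9 W

17448112.9


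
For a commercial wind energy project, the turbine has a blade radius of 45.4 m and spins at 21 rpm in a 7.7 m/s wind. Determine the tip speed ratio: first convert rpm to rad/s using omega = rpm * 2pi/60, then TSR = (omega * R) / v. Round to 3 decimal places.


Convert rotational speed to rad/s:
  omega = 21 * 2 * pi / 60 = 2.1991 rad/s
Compute tip speed:
  v_tip = omega * R = 2.1991 * 45.4 = 99.84 m/s
Tip speed ratio:
  TSR = v_tip / v_wind = 99.84 / 7.7 = 12.966

12.966


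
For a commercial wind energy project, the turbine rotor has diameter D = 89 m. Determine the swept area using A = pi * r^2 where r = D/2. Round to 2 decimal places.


Compute the rotor radius:
  r = D / 2 = 89 / 2 = 44.5 m
Calculate swept area:
  A = pi * r^2 = pi * 44.5^2
  A = 6221.14 m^2

6221.14


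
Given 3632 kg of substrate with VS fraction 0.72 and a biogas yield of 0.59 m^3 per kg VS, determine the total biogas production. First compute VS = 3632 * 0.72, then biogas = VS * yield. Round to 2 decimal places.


Compute volatile solids:
  VS = mass * VS_fraction = 3632 * 0.72 = 2615.04 kg
Calculate biogas volume:
  Biogas = VS * specific_yield = 2615.04 * 0.59
  Biogas = 1542.87 m^3

1542.87


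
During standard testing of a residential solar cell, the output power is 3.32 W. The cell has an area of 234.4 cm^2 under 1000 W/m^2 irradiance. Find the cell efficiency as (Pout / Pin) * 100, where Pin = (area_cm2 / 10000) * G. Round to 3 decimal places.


First compute the input power:
  Pin = area_cm2 / 10000 * G = 234.4 / 10000 * 1000 = 23.44 W
Then compute efficiency:
  Efficiency = (Pout / Pin) * 100 = (3.32 / 23.44) * 100
  Efficiency = 14.164%

14.164


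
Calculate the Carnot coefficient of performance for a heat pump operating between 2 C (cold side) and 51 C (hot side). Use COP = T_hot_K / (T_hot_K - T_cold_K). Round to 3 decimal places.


Convert to Kelvin:
  T_hot = 51 + 273.15 = 324.15 K
  T_cold = 2 + 273.15 = 275.15 K
Apply Carnot COP formula:
  COP = T_hot_K / (T_hot_K - T_cold_K) = 324.15 / 49.0
  COP = 6.615

6.615


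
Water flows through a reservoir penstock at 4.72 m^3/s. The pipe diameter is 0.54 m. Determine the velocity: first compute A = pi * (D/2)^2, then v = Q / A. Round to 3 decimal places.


Compute pipe cross-sectional area:
  A = pi * (D/2)^2 = pi * (0.54/2)^2 = 0.229 m^2
Calculate velocity:
  v = Q / A = 4.72 / 0.229
  v = 20.609 m/s

20.609


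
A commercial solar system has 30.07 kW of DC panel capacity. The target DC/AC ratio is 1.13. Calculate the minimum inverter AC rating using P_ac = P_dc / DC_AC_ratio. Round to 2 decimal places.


The inverter AC capacity is determined by the DC/AC ratio.
Given: P_dc = 30.07 kW, DC/AC ratio = 1.13
P_ac = P_dc / ratio = 30.07 / 1.13
P_ac = 26.61 kW

26.61


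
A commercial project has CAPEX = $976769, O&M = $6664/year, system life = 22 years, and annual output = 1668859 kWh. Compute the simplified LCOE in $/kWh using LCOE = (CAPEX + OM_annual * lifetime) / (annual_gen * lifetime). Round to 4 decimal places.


Total cost = CAPEX + OM * lifetime = 976769 + 6664 * 22 = 976769 + 146608 = 1123377
Total generation = annual * lifetime = 1668859 * 22 = 36714898 kWh
LCOE = 1123377 / 36714898
LCOE = 0.0306 $/kWh

0.0306


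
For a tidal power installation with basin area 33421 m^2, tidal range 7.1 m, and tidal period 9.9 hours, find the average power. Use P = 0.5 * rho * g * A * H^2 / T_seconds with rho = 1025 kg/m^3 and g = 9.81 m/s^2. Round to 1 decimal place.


Convert period to seconds: T = 9.9 * 3600 = 35640.0 s
H^2 = 7.1^2 = 50.41
P = 0.5 * rho * g * A * H^2 / T
P = 0.5 * 1025 * 9.81 * 33421 * 50.41 / 35640.0
P = 237662.9 W

237662.9


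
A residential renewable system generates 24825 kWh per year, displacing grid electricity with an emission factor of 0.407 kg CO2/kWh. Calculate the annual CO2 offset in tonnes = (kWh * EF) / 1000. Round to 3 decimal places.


CO2 offset in kg = generation * emission_factor
CO2 offset = 24825 * 0.407 = 10103.78 kg
Convert to tonnes:
  CO2 offset = 10103.78 / 1000 = 10.104 tonnes

10.104


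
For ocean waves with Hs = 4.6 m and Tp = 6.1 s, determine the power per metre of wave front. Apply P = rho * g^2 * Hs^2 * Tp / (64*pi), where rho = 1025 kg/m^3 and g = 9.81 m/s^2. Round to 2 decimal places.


Apply wave power formula:
  g^2 = 9.81^2 = 96.2361
  Hs^2 = 4.6^2 = 21.16
  Numerator = rho * g^2 * Hs^2 * Tp = 1025 * 96.2361 * 21.16 * 6.1 = 12732315.11
  Denominator = 64 * pi = 201.0619
  P = 12732315.11 / 201.0619 = 63325.34 W/m

63325.34


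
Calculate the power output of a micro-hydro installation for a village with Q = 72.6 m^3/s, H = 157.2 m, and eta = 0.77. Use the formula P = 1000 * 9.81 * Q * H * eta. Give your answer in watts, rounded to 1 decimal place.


Apply the hydropower formula P = rho * g * Q * H * eta
rho * g = 1000 * 9.81 = 9810.0
P = 9810.0 * 72.6 * 157.2 * 0.77
P = 86208263.1 W

86208263.1


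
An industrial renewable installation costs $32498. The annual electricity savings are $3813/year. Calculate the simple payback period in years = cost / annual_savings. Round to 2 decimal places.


Simple payback period = initial cost / annual savings
Payback = 32498 / 3813
Payback = 8.52 years

8.52


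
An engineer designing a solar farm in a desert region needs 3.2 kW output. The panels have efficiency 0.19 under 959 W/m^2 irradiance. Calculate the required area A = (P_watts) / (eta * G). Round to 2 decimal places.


Convert target power to watts: P = 3.2 * 1000 = 3200.0 W
Compute denominator: eta * G = 0.19 * 959 = 182.21
Required area A = P / (eta * G) = 3200.0 / 182.21
A = 17.56 m^2

17.56


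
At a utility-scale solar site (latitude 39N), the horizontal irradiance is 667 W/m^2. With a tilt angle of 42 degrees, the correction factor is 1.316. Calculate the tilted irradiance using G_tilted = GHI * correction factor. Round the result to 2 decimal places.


Identify the given values:
  GHI = 667 W/m^2, tilt correction factor = 1.316
Apply the formula G_tilted = GHI * factor:
  G_tilted = 667 * 1.316
  G_tilted = 877.77 W/m^2

877.77


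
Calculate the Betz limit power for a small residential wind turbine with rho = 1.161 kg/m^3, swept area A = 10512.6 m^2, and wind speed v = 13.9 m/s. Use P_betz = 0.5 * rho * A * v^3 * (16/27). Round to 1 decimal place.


The Betz coefficient Cp_max = 16/27 = 0.5926
v^3 = 13.9^3 = 2685.619
P_betz = 0.5 * rho * A * v^3 * Cp_max
P_betz = 0.5 * 1.161 * 10512.6 * 2685.619 * 0.5926
P_betz = 9712096.4 W

9712096.4


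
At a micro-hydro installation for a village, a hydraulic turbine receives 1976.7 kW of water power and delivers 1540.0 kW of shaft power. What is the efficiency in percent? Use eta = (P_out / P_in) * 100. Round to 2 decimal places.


Turbine efficiency = (output power / input power) * 100
eta = (1540.0 / 1976.7) * 100
eta = 77.91%

77.91


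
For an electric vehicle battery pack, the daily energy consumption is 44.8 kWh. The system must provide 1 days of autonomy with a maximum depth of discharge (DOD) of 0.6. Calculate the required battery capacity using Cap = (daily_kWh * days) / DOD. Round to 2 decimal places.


Total energy needed = daily * days = 44.8 * 1 = 44.8 kWh
Account for depth of discharge:
  Cap = total_energy / DOD = 44.8 / 0.6
  Cap = 74.67 kWh

74.67


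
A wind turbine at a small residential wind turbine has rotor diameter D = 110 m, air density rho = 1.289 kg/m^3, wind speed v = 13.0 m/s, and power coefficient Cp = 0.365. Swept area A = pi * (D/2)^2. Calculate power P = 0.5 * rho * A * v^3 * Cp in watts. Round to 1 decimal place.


Step 1 -- Compute swept area:
  A = pi * (D/2)^2 = pi * (110/2)^2 = 9503.32 m^2
Step 2 -- Apply wind power equation:
  P = 0.5 * rho * A * v^3 * Cp
  v^3 = 13.0^3 = 2197.0
  P = 0.5 * 1.289 * 9503.32 * 2197.0 * 0.365
  P = 4911578.6 W

4911578.6


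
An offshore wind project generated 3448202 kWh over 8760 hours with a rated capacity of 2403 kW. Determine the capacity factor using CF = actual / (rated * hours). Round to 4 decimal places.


Capacity factor = actual output / maximum possible output
Maximum possible = rated * hours = 2403 * 8760 = 21050280 kWh
CF = 3448202 / 21050280
CF = 0.1638

0.1638


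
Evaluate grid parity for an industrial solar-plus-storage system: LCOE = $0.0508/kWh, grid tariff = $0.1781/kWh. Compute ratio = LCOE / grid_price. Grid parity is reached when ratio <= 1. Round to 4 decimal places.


Compare LCOE to grid price:
  LCOE = $0.0508/kWh, Grid price = $0.1781/kWh
  Ratio = LCOE / grid_price = 0.0508 / 0.1781 = 0.2852
  Grid parity achieved (ratio <= 1)? yes

0.2852


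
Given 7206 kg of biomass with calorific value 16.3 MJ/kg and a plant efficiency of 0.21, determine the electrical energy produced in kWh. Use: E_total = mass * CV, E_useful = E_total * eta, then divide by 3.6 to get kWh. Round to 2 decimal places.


Total energy = mass * CV = 7206 * 16.3 = 117457.8 MJ
Useful energy = total * eta = 117457.8 * 0.21 = 24666.14 MJ
Convert to kWh: 24666.14 / 3.6
Useful energy = 6851.71 kWh

6851.71


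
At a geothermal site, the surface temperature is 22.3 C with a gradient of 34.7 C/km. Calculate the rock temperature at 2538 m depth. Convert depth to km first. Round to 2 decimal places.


Convert depth to km: 2538 / 1000 = 2.538 km
Temperature increase = gradient * depth_km = 34.7 * 2.538 = 88.07 C
Temperature at depth = T_surface + delta_T = 22.3 + 88.07
T = 110.37 C

110.37


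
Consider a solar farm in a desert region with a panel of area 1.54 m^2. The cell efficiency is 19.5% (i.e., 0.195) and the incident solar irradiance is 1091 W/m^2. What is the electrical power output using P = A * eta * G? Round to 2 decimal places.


Use the solar power formula P = A * eta * G.
Given: A = 1.54 m^2, eta = 0.195, G = 1091 W/m^2
P = 1.54 * 0.195 * 1091
P = 327.63 W

327.63


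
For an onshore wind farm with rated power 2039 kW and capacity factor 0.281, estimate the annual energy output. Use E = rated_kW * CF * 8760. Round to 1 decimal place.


Annual energy = rated_kW * capacity_factor * hours_per_year
Given: P_rated = 2039 kW, CF = 0.281, hours = 8760
E = 2039 * 0.281 * 8760
E = 5019120.8 kWh

5019120.8


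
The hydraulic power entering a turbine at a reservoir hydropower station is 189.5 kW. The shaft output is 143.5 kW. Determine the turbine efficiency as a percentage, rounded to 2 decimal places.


Turbine efficiency = (output power / input power) * 100
eta = (143.5 / 189.5) * 100
eta = 75.73%

75.73


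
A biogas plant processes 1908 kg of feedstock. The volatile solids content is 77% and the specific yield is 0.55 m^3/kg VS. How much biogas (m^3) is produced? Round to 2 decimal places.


Compute volatile solids:
  VS = mass * VS_fraction = 1908 * 0.77 = 1469.16 kg
Calculate biogas volume:
  Biogas = VS * specific_yield = 1469.16 * 0.55
  Biogas = 808.04 m^3

808.04


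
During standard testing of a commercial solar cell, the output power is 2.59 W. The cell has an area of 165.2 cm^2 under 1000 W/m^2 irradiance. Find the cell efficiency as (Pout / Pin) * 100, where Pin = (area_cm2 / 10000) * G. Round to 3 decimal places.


First compute the input power:
  Pin = area_cm2 / 10000 * G = 165.2 / 10000 * 1000 = 16.52 W
Then compute efficiency:
  Efficiency = (Pout / Pin) * 100 = (2.59 / 16.52) * 100
  Efficiency = 15.678%

15.678


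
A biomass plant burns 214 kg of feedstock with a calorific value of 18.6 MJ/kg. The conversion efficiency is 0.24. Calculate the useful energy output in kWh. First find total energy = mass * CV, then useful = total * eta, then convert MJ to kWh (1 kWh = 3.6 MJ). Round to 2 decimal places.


Total energy = mass * CV = 214 * 18.6 = 3980.4 MJ
Useful energy = total * eta = 3980.4 * 0.24 = 955.3 MJ
Convert to kWh: 955.3 / 3.6
Useful energy = 265.36 kWh

265.36


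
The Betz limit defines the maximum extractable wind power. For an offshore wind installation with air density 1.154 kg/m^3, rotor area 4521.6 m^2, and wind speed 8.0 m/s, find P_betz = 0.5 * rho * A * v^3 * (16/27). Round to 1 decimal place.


The Betz coefficient Cp_max = 16/27 = 0.5926
v^3 = 8.0^3 = 512.0
P_betz = 0.5 * rho * A * v^3 * Cp_max
P_betz = 0.5 * 1.154 * 4521.6 * 512.0 * 0.5926
P_betz = 791578.8 W

791578.8


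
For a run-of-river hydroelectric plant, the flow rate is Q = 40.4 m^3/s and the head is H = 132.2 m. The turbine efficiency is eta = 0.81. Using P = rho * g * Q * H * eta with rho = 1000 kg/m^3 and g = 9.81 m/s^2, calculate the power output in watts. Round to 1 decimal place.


Apply the hydropower formula P = rho * g * Q * H * eta
rho * g = 1000 * 9.81 = 9810.0
P = 9810.0 * 40.4 * 132.2 * 0.81
P = 42439166.6 W

42439166.6


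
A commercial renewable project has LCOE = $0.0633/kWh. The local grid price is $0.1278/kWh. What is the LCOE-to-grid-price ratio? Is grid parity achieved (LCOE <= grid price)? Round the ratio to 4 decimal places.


Compare LCOE to grid price:
  LCOE = $0.0633/kWh, Grid price = $0.1278/kWh
  Ratio = LCOE / grid_price = 0.0633 / 0.1278 = 0.4953
  Grid parity achieved (ratio <= 1)? yes

0.4953


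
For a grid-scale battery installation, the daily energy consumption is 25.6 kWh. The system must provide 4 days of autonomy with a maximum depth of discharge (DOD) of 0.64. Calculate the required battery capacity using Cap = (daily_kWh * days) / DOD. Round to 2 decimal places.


Total energy needed = daily * days = 25.6 * 4 = 102.4 kWh
Account for depth of discharge:
  Cap = total_energy / DOD = 102.4 / 0.64
  Cap = 160.00 kWh

160.00


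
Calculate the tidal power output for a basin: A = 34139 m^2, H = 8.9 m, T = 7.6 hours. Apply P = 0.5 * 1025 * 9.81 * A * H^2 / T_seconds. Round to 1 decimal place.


Convert period to seconds: T = 7.6 * 3600 = 27360.0 s
H^2 = 8.9^2 = 79.21
P = 0.5 * rho * g * A * H^2 / T
P = 0.5 * 1025 * 9.81 * 34139 * 79.21 / 27360.0
P = 496909.8 W

496909.8


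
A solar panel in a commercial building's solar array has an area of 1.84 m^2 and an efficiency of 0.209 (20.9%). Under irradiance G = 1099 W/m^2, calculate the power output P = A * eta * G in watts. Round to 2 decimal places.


Use the solar power formula P = A * eta * G.
Given: A = 1.84 m^2, eta = 0.209, G = 1099 W/m^2
P = 1.84 * 0.209 * 1099
P = 422.63 W

422.63


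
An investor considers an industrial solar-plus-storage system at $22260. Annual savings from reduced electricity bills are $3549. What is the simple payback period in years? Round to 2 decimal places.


Simple payback period = initial cost / annual savings
Payback = 22260 / 3549
Payback = 6.27 years

6.27


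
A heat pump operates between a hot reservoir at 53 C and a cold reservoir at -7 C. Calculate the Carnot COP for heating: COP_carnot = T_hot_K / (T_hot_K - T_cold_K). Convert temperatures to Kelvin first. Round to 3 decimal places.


Convert to Kelvin:
  T_hot = 53 + 273.15 = 326.15 K
  T_cold = -7 + 273.15 = 266.15 K
Apply Carnot COP formula:
  COP = T_hot_K / (T_hot_K - T_cold_K) = 326.15 / 60.0
  COP = 5.436

5.436


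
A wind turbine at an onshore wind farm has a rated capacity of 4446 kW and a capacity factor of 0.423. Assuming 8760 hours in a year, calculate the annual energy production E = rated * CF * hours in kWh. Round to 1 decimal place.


Annual energy = rated_kW * capacity_factor * hours_per_year
Given: P_rated = 4446 kW, CF = 0.423, hours = 8760
E = 4446 * 0.423 * 8760
E = 16474564.1 kWh

16474564.1


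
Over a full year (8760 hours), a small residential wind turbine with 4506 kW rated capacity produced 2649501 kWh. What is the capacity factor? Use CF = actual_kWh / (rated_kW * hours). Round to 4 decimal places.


Capacity factor = actual output / maximum possible output
Maximum possible = rated * hours = 4506 * 8760 = 39472560 kWh
CF = 2649501 / 39472560
CF = 0.0671

0.0671


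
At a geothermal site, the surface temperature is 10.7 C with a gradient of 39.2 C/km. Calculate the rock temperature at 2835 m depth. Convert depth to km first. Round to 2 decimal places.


Convert depth to km: 2835 / 1000 = 2.835 km
Temperature increase = gradient * depth_km = 39.2 * 2.835 = 111.13 C
Temperature at depth = T_surface + delta_T = 10.7 + 111.13
T = 121.83 C

121.83


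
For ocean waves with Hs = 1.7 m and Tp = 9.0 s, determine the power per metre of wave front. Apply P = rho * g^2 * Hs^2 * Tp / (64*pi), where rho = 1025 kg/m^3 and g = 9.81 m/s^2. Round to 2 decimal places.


Apply wave power formula:
  g^2 = 9.81^2 = 96.2361
  Hs^2 = 1.7^2 = 2.89
  Numerator = rho * g^2 * Hs^2 * Tp = 1025 * 96.2361 * 2.89 * 9.0 = 2565678.49
  Denominator = 64 * pi = 201.0619
  P = 2565678.49 / 201.0619 = 12760.64 W/m

12760.64


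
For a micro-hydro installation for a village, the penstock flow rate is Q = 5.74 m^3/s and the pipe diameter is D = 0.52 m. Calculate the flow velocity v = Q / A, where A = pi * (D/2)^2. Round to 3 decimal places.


Compute pipe cross-sectional area:
  A = pi * (D/2)^2 = pi * (0.52/2)^2 = 0.2124 m^2
Calculate velocity:
  v = Q / A = 5.74 / 0.2124
  v = 27.028 m/s

27.028


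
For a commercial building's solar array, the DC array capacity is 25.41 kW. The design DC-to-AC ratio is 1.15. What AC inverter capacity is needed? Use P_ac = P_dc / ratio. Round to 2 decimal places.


The inverter AC capacity is determined by the DC/AC ratio.
Given: P_dc = 25.41 kW, DC/AC ratio = 1.15
P_ac = P_dc / ratio = 25.41 / 1.15
P_ac = 22.10 kW

22.10


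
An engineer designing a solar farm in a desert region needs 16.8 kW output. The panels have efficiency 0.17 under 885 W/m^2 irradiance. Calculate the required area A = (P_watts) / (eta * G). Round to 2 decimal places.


Convert target power to watts: P = 16.8 * 1000 = 16800.0 W
Compute denominator: eta * G = 0.17 * 885 = 150.45
Required area A = P / (eta * G) = 16800.0 / 150.45
A = 111.67 m^2

111.67


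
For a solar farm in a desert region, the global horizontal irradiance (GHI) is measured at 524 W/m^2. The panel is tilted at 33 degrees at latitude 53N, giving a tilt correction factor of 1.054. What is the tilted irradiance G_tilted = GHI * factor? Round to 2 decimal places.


Identify the given values:
  GHI = 524 W/m^2, tilt correction factor = 1.054
Apply the formula G_tilted = GHI * factor:
  G_tilted = 524 * 1.054
  G_tilted = 552.30 W/m^2

552.30


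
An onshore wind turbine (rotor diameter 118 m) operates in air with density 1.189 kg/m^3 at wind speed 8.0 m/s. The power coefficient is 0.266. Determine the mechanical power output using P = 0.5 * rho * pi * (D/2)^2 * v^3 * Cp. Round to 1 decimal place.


Step 1 -- Compute swept area:
  A = pi * (D/2)^2 = pi * (118/2)^2 = 10935.88 m^2
Step 2 -- Apply wind power equation:
  P = 0.5 * rho * A * v^3 * Cp
  v^3 = 8.0^3 = 512.0
  P = 0.5 * 1.189 * 10935.88 * 512.0 * 0.266
  P = 885436.4 W

885436.4


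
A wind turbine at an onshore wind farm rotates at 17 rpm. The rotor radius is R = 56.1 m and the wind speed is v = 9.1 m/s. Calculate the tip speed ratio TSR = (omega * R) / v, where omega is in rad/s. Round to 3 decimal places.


Convert rotational speed to rad/s:
  omega = 17 * 2 * pi / 60 = 1.7802 rad/s
Compute tip speed:
  v_tip = omega * R = 1.7802 * 56.1 = 99.871 m/s
Tip speed ratio:
  TSR = v_tip / v_wind = 99.871 / 9.1 = 10.975

10.975


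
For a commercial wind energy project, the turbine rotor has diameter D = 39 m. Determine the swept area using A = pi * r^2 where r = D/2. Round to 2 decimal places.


Compute the rotor radius:
  r = D / 2 = 39 / 2 = 19.5 m
Calculate swept area:
  A = pi * r^2 = pi * 19.5^2
  A = 1194.59 m^2

1194.59


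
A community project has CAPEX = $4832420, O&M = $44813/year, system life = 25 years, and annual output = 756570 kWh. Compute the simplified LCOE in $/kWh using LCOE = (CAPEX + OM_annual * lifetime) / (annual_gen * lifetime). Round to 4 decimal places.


Total cost = CAPEX + OM * lifetime = 4832420 + 44813 * 25 = 4832420 + 1120325 = 5952745
Total generation = annual * lifetime = 756570 * 25 = 18914250 kWh
LCOE = 5952745 / 18914250
LCOE = 0.3147 $/kWh

0.3147


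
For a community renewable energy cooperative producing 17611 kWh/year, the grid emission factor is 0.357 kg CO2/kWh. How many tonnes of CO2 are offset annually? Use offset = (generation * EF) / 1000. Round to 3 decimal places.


CO2 offset in kg = generation * emission_factor
CO2 offset = 17611 * 0.357 = 6287.13 kg
Convert to tonnes:
  CO2 offset = 6287.13 / 1000 = 6.287 tonnes

6.287


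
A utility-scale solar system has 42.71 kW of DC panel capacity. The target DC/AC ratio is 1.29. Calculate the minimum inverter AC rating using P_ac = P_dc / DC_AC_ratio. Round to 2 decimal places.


The inverter AC capacity is determined by the DC/AC ratio.
Given: P_dc = 42.71 kW, DC/AC ratio = 1.29
P_ac = P_dc / ratio = 42.71 / 1.29
P_ac = 33.11 kW

33.11


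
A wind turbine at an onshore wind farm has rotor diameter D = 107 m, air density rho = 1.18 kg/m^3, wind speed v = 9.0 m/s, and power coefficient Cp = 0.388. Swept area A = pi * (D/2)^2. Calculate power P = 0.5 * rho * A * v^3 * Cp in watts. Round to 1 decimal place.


Step 1 -- Compute swept area:
  A = pi * (D/2)^2 = pi * (107/2)^2 = 8992.02 m^2
Step 2 -- Apply wind power equation:
  P = 0.5 * rho * A * v^3 * Cp
  v^3 = 9.0^3 = 729.0
  P = 0.5 * 1.18 * 8992.02 * 729.0 * 0.388
  P = 1500613.0 W

1500613.0


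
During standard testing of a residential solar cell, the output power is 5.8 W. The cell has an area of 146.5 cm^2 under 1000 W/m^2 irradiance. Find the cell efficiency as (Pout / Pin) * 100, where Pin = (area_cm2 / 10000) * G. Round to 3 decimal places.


First compute the input power:
  Pin = area_cm2 / 10000 * G = 146.5 / 10000 * 1000 = 14.65 W
Then compute efficiency:
  Efficiency = (Pout / Pin) * 100 = (5.8 / 14.65) * 100
  Efficiency = 39.590%

39.590


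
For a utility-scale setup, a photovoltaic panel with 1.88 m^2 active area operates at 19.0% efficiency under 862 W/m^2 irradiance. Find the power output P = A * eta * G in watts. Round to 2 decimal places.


Use the solar power formula P = A * eta * G.
Given: A = 1.88 m^2, eta = 0.19, G = 862 W/m^2
P = 1.88 * 0.19 * 862
P = 307.91 W

307.91


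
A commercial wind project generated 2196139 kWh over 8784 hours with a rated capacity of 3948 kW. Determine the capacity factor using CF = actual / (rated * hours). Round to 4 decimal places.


Capacity factor = actual output / maximum possible output
Maximum possible = rated * hours = 3948 * 8784 = 34679232 kWh
CF = 2196139 / 34679232
CF = 0.0633

0.0633


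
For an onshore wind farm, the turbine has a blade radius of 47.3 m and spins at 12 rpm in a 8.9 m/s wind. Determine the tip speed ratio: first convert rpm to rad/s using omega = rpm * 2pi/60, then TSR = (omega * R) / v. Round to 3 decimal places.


Convert rotational speed to rad/s:
  omega = 12 * 2 * pi / 60 = 1.2566 rad/s
Compute tip speed:
  v_tip = omega * R = 1.2566 * 47.3 = 59.439 m/s
Tip speed ratio:
  TSR = v_tip / v_wind = 59.439 / 8.9 = 6.679

6.679


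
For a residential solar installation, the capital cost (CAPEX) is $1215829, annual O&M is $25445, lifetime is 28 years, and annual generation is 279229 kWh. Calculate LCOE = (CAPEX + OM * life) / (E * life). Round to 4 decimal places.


Total cost = CAPEX + OM * lifetime = 1215829 + 25445 * 28 = 1215829 + 712460 = 1928289
Total generation = annual * lifetime = 279229 * 28 = 7818412 kWh
LCOE = 1928289 / 7818412
LCOE = 0.2466 $/kWh

0.2466


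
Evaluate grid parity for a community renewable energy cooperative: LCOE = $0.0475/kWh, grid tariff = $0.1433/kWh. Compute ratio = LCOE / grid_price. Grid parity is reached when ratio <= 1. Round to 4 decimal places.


Compare LCOE to grid price:
  LCOE = $0.0475/kWh, Grid price = $0.1433/kWh
  Ratio = LCOE / grid_price = 0.0475 / 0.1433 = 0.3315
  Grid parity achieved (ratio <= 1)? yes

0.3315


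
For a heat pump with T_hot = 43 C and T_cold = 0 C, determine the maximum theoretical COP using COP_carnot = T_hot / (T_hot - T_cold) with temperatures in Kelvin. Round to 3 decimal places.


Convert to Kelvin:
  T_hot = 43 + 273.15 = 316.15 K
  T_cold = 0 + 273.15 = 273.15 K
Apply Carnot COP formula:
  COP = T_hot_K / (T_hot_K - T_cold_K) = 316.15 / 43.0
  COP = 7.352

7.352


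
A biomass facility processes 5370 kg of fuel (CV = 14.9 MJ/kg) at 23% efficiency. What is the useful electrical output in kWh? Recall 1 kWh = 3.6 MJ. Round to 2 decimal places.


Total energy = mass * CV = 5370 * 14.9 = 80013.0 MJ
Useful energy = total * eta = 80013.0 * 0.23 = 18402.99 MJ
Convert to kWh: 18402.99 / 3.6
Useful energy = 5111.94 kWh

5111.94


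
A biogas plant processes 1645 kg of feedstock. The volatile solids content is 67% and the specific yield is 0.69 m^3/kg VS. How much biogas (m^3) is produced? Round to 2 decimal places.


Compute volatile solids:
  VS = mass * VS_fraction = 1645 * 0.67 = 1102.15 kg
Calculate biogas volume:
  Biogas = VS * specific_yield = 1102.15 * 0.69
  Biogas = 760.48 m^3

760.48


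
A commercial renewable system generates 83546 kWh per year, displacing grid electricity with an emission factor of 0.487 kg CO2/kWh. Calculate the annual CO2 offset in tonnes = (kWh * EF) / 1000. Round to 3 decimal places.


CO2 offset in kg = generation * emission_factor
CO2 offset = 83546 * 0.487 = 40686.9 kg
Convert to tonnes:
  CO2 offset = 40686.9 / 1000 = 40.687 tonnes

40.687


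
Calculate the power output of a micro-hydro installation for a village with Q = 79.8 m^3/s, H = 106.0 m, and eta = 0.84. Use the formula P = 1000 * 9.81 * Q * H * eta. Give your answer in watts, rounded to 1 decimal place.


Apply the hydropower formula P = rho * g * Q * H * eta
rho * g = 1000 * 9.81 = 9810.0
P = 9810.0 * 79.8 * 106.0 * 0.84
P = 69703895.5 W

69703895.5


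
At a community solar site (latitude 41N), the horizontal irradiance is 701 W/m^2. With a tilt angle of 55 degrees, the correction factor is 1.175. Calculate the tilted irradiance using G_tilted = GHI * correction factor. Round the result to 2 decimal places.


Identify the given values:
  GHI = 701 W/m^2, tilt correction factor = 1.175
Apply the formula G_tilted = GHI * factor:
  G_tilted = 701 * 1.175
  G_tilted = 823.68 W/m^2

823.68


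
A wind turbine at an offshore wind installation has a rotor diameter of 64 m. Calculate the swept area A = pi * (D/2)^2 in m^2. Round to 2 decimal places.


Compute the rotor radius:
  r = D / 2 = 64 / 2 = 32.0 m
Calculate swept area:
  A = pi * r^2 = pi * 32.0^2
  A = 3216.99 m^2

3216.99


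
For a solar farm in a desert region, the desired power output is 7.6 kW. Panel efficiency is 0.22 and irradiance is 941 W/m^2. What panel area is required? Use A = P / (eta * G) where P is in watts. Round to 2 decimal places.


Convert target power to watts: P = 7.6 * 1000 = 7600.0 W
Compute denominator: eta * G = 0.22 * 941 = 207.02
Required area A = P / (eta * G) = 7600.0 / 207.02
A = 36.71 m^2

36.71


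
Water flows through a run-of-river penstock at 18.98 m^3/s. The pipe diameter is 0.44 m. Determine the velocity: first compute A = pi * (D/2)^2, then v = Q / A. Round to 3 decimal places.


Compute pipe cross-sectional area:
  A = pi * (D/2)^2 = pi * (0.44/2)^2 = 0.1521 m^2
Calculate velocity:
  v = Q / A = 18.98 / 0.1521
  v = 124.825 m/s

124.825


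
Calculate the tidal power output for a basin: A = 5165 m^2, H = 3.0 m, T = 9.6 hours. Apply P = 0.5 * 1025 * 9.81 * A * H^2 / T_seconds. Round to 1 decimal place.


Convert period to seconds: T = 9.6 * 3600 = 34560.0 s
H^2 = 3.0^2 = 9.0
P = 0.5 * rho * g * A * H^2 / T
P = 0.5 * 1025 * 9.81 * 5165 * 9.0 / 34560.0
P = 6762.4 W

6762.4
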